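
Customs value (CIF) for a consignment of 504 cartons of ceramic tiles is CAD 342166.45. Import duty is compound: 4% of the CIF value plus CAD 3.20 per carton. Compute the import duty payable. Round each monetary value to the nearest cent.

Ad valorem component: 342166.45 × 4% = 13686.66
Specific component: 504 × 3.20 = 1612.80
Import duty = 13686.66 + 1612.80 = 15299.46

Import duty: CAD 15299.46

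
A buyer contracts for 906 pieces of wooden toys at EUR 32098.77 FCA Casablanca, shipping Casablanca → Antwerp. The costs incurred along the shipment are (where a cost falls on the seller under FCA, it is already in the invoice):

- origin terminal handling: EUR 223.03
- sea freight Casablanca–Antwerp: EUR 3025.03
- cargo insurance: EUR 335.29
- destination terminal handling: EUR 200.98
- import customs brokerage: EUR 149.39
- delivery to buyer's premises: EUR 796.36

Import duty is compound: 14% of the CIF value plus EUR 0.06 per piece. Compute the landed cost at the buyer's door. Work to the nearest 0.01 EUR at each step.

FCA: the seller delivers export-cleared goods to the carrier; the buyer bears costs from that point.
CIF value = FCA price + origin terminal + freight + insurance = 32098.77 + 223.03 + 3025.03 + 335.29 = 35682.12
Ad valorem component: 35682.12 × 14% = 4995.50
Specific component: 906 × 0.06 = 54.36
Import duty = 4995.50 + 54.36 = 5049.86
Buyer bears: origin terminal 223.03 + freight 3025.03 + insurance 335.29 + destination terminal 200.98 + brokerage 149.39 + delivery 796.36 + duty 5049.86 = 9779.94
Landed cost = invoice 32098.77 + 9779.94 = 41878.71

Total landed cost: EUR 41878.71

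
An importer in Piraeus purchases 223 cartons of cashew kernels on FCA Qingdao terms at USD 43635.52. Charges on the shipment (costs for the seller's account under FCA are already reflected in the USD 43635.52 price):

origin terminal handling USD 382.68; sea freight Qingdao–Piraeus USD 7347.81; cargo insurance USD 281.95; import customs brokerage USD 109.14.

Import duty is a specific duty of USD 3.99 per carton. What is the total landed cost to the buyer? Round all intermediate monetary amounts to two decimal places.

FCA: the seller delivers export-cleared goods to the carrier; the buyer bears costs from that point.
CIF value = FCA price + origin terminal + freight + insurance = 43635.52 + 382.68 + 7347.81 + 281.95 = 51647.96
Import duty = 223 × 3.99 = 889.77
Buyer bears: origin terminal 382.68 + freight 7347.81 + insurance 281.95 + brokerage 109.14 + duty 889.77 = 9011.35
Landed cost = invoice 43635.52 + 9011.35 = 52646.87

Total landed cost: USD 52646.87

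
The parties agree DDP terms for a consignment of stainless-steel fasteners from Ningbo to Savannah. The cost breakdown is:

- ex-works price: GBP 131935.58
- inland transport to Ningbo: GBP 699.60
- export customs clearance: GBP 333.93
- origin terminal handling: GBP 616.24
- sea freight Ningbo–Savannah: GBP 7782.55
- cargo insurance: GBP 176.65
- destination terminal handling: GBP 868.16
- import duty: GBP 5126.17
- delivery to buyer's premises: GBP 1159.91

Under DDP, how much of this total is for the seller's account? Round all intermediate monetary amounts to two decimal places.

DDP: the seller bears all costs including import duty.
Seller's account: goods 131935.58 + inland to port 699.60 + export clearance 333.93 + origin terminal 616.24 + freight 7782.55 + insurance 176.65 + destination terminal 868.16 + duty 5126.17 + delivery 1159.91 = 148698.79
Buyer's account: 0.00

Seller's account: GBP 148698.79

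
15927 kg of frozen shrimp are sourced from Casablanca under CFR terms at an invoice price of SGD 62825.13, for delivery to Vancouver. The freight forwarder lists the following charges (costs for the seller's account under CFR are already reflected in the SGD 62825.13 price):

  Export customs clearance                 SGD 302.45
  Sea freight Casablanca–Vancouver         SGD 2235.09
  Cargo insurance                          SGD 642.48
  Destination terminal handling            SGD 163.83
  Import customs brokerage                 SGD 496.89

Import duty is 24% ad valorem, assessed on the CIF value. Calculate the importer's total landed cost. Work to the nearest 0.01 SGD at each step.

CFR: the seller pays costs through ocean freight to the destination port, but not insurance.
Already in the invoice (seller's account under CFR): export clearance, freight — exclude.
CIF value = CFR price + insurance = 62825.13 + 642.48 = 63467.61
Import duty = 63467.61 × 24% = 15232.23
Buyer bears: insurance 642.48 + destination terminal 163.83 + brokerage 496.89 + duty 15232.23 = 16535.43
Landed cost = invoice 62825.13 + 16535.43 = 79360.56

Total landed cost: SGD 79360.56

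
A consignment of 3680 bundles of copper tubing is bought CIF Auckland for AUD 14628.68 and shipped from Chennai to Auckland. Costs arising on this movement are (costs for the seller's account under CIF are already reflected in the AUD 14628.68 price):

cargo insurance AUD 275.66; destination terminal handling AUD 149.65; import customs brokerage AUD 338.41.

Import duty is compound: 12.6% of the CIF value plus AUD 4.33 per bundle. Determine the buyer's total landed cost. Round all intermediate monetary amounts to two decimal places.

Total landed cost: AUD 32894.35

CIF: the seller pays costs through ocean freight and marine insurance to the destination port.
Already in the invoice (seller's account under CIF): insurance — exclude.
The CIF price already equals the CIF value: 14628.68
Ad valorem component: 14628.68 × 12.6% = 1843.21
Specific component: 3680 × 4.33 = 15934.40
Import duty = 1843.21 + 15934.40 = 17777.61
Buyer bears: destination terminal 149.65 + brokerage 338.41 + duty 17777.61 = 18265.67
Landed cost = invoice 14628.68 + 18265.67 = 32894.35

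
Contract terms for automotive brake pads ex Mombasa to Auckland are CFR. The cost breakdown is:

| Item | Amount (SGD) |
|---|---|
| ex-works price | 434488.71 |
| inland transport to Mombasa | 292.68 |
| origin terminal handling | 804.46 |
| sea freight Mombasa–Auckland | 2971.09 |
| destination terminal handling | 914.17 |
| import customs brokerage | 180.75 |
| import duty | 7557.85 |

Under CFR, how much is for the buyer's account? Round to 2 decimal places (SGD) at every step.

CFR: the seller pays costs through ocean freight to the destination port, but not insurance.
Seller's account: goods 434488.71 + inland to port 292.68 + origin terminal 804.46 + freight 2971.09 = 438556.94
Buyer's account: destination terminal 914.17 + brokerage 180.75 + duty 7557.85 = 8652.77

Buyer's account: SGD 8652.77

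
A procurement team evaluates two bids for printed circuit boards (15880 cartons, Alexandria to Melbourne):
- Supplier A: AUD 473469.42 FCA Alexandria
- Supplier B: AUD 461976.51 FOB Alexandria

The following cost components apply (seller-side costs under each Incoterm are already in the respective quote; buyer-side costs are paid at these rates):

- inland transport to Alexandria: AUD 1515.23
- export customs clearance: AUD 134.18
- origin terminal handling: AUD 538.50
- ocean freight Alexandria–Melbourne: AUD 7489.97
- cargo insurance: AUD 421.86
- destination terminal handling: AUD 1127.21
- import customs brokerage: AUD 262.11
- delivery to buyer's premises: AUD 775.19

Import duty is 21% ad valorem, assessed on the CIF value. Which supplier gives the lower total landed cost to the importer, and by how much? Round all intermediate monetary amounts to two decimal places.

Supplier A (FCA):
CIF value = FCA price + origin terminal + freight + insurance = 473469.42 + 538.50 + 7489.97 + 421.86 = 481919.75
Import duty = 481919.75 × 21% = 101203.15
Buyer bears (A): 538.50 + 7489.97 + 421.86 + 1127.21 + 262.11 + 775.19 = 10614.84
Landed cost (A) = invoice 473469.42 + 10614.84 + duty 101203.15 = 585287.41
Supplier B (FOB):
CIF value = FOB price + freight + insurance = 461976.51 + 7489.97 + 421.86 = 469888.34
Import duty = 469888.34 × 21% = 98676.55
Buyer bears (B): 7489.97 + 421.86 + 1127.21 + 262.11 + 775.19 = 10076.34
Landed cost (B) = invoice 461976.51 + 10076.34 + duty 98676.55 = 570729.40
Difference = |585287.41 − 570729.40| = 14558.01

Supplier B is cheaper by AUD 14558.01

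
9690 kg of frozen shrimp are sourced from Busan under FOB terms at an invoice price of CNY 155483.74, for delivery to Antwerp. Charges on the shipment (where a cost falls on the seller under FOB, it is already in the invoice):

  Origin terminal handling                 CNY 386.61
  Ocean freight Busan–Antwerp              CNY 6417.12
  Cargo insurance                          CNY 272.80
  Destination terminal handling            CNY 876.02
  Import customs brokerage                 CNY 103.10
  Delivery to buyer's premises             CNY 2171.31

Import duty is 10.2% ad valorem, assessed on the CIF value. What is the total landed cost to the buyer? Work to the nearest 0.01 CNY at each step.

FOB: the seller bears costs until goods are on board at the origin port; the buyer bears freight, insurance and all costs thereafter.
Already in the invoice (seller's account under FOB): origin terminal — exclude.
CIF value = FOB price + freight + insurance = 155483.74 + 6417.12 + 272.80 = 162173.66
Import duty = 162173.66 × 10.2% = 16541.71
Buyer bears: freight 6417.12 + insurance 272.80 + destination terminal 876.02 + brokerage 103.10 + delivery 2171.31 + duty 16541.71 = 26382.06
Landed cost = invoice 155483.74 + 26382.06 = 181865.80

Total landed cost: CNY 181865.80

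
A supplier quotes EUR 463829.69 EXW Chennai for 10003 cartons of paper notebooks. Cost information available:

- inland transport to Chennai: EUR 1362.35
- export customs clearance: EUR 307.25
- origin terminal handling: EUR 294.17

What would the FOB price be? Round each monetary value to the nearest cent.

FOB price: EUR 465793.46

From EXW to FOB, the seller additionally bears: inland to port, export clearance, origin terminal.
FOB price = 463829.69 + 1362.35 + 307.25 + 294.17 = 465793.46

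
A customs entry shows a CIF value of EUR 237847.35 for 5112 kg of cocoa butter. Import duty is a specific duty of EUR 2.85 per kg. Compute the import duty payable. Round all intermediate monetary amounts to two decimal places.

Import duty = 5112 × 2.85 = 14569.20

Import duty: EUR 14569.20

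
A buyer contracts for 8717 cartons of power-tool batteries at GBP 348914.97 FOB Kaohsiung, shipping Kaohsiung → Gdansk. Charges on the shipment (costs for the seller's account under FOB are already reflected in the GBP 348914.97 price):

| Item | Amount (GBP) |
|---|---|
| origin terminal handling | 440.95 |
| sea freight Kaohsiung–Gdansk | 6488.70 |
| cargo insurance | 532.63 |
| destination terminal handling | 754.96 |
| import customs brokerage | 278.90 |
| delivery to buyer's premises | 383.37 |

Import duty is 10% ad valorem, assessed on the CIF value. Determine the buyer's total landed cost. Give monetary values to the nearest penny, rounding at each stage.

Total landed cost: GBP 392947.16

FOB: the seller bears costs until goods are on board at the origin port; the buyer bears freight, insurance and all costs thereafter.
Already in the invoice (seller's account under FOB): origin terminal — exclude.
CIF value = FOB price + freight + insurance = 348914.97 + 6488.70 + 532.63 = 355936.30
Import duty = 355936.30 × 10% = 35593.63
Buyer bears: freight 6488.70 + insurance 532.63 + destination terminal 754.96 + brokerage 278.90 + delivery 383.37 + duty 35593.63 = 44032.19
Landed cost = invoice 348914.97 + 44032.19 = 392947.16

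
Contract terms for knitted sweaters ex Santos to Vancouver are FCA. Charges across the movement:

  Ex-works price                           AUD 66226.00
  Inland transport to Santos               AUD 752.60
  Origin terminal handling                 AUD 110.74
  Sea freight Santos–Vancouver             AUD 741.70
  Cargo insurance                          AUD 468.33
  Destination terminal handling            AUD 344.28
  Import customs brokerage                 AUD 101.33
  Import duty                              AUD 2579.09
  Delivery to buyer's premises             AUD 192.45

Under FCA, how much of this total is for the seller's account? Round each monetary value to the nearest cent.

Seller's account: AUD 66978.60

FCA: the seller delivers export-cleared goods to the carrier; the buyer bears costs from that point.
Seller's account: goods 66226.00 + inland to port 752.60 = 66978.60
Buyer's account: origin terminal 110.74 + freight 741.70 + insurance 468.33 + destination terminal 344.28 + brokerage 101.33 + duty 2579.09 + delivery 192.45 = 4537.92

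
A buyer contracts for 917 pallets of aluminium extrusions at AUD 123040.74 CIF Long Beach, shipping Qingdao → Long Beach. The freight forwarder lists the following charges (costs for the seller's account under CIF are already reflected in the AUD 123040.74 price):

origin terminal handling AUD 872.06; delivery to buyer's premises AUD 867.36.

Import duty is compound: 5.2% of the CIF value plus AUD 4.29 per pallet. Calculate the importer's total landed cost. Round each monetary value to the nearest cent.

Total landed cost: AUD 134240.15

CIF: the seller pays costs through ocean freight and marine insurance to the destination port.
Already in the invoice (seller's account under CIF): origin terminal — exclude.
The CIF price already equals the CIF value: 123040.74
Ad valorem component: 123040.74 × 5.2% = 6398.12
Specific component: 917 × 4.29 = 3933.93
Import duty = 6398.12 + 3933.93 = 10332.05
Buyer bears: delivery 867.36 + duty 10332.05 = 11199.41
Landed cost = invoice 123040.74 + 11199.41 = 134240.15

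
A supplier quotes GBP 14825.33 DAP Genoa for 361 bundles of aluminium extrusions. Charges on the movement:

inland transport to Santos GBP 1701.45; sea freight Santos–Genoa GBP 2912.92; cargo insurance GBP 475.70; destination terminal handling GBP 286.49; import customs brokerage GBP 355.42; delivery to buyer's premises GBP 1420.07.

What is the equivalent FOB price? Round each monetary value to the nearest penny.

FOB price: GBP 9730.15

Not relevant to the conversion: inland to port — on the seller under both DAP and FOB; already in the DAP price and stays in the FOB price. brokerage — on the buyer under both terms; not part of either seller's price.
From DAP to FOB, the seller no longer bears: freight, insurance, destination terminal, delivery.
FOB price = 14825.33 − 2912.92 − 475.70 − 286.49 − 1420.07 = 9730.15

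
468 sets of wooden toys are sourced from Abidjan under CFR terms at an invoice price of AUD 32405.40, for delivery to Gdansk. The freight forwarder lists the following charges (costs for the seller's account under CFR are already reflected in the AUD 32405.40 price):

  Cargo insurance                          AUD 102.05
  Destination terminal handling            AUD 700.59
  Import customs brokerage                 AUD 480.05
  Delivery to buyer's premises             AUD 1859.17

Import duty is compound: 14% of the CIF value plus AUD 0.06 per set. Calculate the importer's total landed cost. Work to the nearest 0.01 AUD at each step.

Total landed cost: AUD 40126.38

CFR: the seller pays costs through ocean freight to the destination port, but not insurance.
CIF value = CFR price + insurance = 32405.40 + 102.05 = 32507.45
Ad valorem component: 32507.45 × 14% = 4551.04
Specific component: 468 × 0.06 = 28.08
Import duty = 4551.04 + 28.08 = 4579.12
Buyer bears: insurance 102.05 + destination terminal 700.59 + brokerage 480.05 + delivery 1859.17 + duty 4579.12 = 7720.98
Landed cost = invoice 32405.40 + 7720.98 = 40126.38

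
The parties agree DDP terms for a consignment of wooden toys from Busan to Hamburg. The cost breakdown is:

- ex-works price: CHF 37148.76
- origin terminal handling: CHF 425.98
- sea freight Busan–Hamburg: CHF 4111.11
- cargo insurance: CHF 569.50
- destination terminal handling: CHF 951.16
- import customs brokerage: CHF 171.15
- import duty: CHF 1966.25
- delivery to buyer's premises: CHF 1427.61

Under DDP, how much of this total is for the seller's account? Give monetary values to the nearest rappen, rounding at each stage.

DDP: the seller bears all costs including import duty.
Seller's account: goods 37148.76 + origin terminal 425.98 + freight 4111.11 + insurance 569.50 + destination terminal 951.16 + brokerage 171.15 + duty 1966.25 + delivery 1427.61 = 46771.52
Buyer's account: 0.00

Seller's account: CHF 46771.52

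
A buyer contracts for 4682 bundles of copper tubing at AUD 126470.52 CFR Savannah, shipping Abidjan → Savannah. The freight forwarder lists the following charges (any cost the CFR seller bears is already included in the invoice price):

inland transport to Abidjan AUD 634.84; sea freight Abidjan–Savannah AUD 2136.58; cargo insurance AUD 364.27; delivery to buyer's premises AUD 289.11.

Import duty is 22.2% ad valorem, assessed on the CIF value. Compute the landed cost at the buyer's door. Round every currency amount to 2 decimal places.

CFR: the seller pays costs through ocean freight to the destination port, but not insurance.
Already in the invoice (seller's account under CFR): inland to port, freight — exclude.
CIF value = CFR price + insurance = 126470.52 + 364.27 = 126834.79
Import duty = 126834.79 × 22.2% = 28157.32
Buyer bears: insurance 364.27 + delivery 289.11 + duty 28157.32 = 28810.70
Landed cost = invoice 126470.52 + 28810.70 = 155281.22

Total landed cost: AUD 155281.22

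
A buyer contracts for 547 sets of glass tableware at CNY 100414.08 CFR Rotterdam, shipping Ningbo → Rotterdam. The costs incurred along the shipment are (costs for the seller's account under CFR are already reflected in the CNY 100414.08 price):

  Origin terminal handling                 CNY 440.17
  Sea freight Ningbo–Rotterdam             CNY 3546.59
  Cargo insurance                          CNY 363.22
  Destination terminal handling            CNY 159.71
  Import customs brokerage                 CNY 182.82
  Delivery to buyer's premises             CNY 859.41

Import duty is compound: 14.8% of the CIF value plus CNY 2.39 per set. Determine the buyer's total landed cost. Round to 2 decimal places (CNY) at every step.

CFR: the seller pays costs through ocean freight to the destination port, but not insurance.
Already in the invoice (seller's account under CFR): origin terminal, freight — exclude.
CIF value = CFR price + insurance = 100414.08 + 363.22 = 100777.30
Ad valorem component: 100777.30 × 14.8% = 14915.04
Specific component: 547 × 2.39 = 1307.33
Import duty = 14915.04 + 1307.33 = 16222.37
Buyer bears: insurance 363.22 + destination terminal 159.71 + brokerage 182.82 + delivery 859.41 + duty 16222.37 = 17787.53
Landed cost = invoice 100414.08 + 17787.53 = 118201.61

Total landed cost: CNY 118201.61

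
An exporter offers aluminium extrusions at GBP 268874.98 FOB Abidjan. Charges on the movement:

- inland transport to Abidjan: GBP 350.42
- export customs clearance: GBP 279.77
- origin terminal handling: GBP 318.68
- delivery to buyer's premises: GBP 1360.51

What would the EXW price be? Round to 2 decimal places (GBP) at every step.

EXW price: GBP 267926.11

Not relevant to the conversion: delivery — on the buyer under both terms; not part of either seller's price.
From FOB to EXW, the seller no longer bears: inland to port, export clearance, origin terminal.
EXW price = 268874.98 − 350.42 − 279.77 − 318.68 = 267926.11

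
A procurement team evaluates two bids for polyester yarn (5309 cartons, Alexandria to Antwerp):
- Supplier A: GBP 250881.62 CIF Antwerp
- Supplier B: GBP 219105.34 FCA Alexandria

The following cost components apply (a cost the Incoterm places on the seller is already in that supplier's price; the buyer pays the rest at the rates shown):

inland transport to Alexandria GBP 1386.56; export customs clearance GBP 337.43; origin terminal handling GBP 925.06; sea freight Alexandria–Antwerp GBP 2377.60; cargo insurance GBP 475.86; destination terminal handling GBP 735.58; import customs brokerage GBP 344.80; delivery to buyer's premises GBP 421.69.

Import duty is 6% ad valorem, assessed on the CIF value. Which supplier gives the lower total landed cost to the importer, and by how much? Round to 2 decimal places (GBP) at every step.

Supplier B is cheaper by GBP 29677.63

Supplier A (CIF):
The CIF price already equals the CIF value: 250881.62
Import duty = 250881.62 × 6% = 15052.90
Buyer bears (A): 735.58 + 344.80 + 421.69 = 1502.07
Landed cost (A) = invoice 250881.62 + 1502.07 + duty 15052.90 = 267436.59
Supplier B (FCA):
CIF value = FCA price + origin terminal + freight + insurance = 219105.34 + 925.06 + 2377.60 + 475.86 = 222883.86
Import duty = 222883.86 × 6% = 13373.03
Buyer bears (B): 925.06 + 2377.60 + 475.86 + 735.58 + 344.80 + 421.69 = 5280.59
Landed cost (B) = invoice 219105.34 + 5280.59 + duty 13373.03 = 237758.96
Difference = |267436.59 − 237758.96| = 29677.63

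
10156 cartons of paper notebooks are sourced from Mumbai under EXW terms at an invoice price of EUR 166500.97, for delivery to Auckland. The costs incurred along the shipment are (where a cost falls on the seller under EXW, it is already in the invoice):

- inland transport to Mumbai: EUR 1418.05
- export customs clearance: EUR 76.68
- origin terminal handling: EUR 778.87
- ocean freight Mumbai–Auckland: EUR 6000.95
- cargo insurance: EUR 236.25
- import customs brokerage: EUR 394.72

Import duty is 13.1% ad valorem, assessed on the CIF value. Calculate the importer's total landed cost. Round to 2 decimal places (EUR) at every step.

Total landed cost: EUR 198333.03

EXW: the seller makes goods available at their premises; the buyer bears all onward costs.
CIF value = EXW price + inland to port + export clearance + origin terminal + freight + insurance = 166500.97 + 1418.05 + 76.68 + 778.87 + 6000.95 + 236.25 = 175011.77
Import duty = 175011.77 × 13.1% = 22926.54
Buyer bears: inland to port 1418.05 + export clearance 76.68 + origin terminal 778.87 + freight 6000.95 + insurance 236.25 + brokerage 394.72 + duty 22926.54 = 31832.06
Landed cost = invoice 166500.97 + 31832.06 = 198333.03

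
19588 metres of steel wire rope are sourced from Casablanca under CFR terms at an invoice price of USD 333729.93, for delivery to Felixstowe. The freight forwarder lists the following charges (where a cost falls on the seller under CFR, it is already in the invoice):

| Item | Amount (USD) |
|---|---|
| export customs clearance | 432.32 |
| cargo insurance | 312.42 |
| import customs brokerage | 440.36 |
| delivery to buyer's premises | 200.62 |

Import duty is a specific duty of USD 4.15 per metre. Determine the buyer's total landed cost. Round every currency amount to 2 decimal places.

CFR: the seller pays costs through ocean freight to the destination port, but not insurance.
Already in the invoice (seller's account under CFR): export clearance — exclude.
CIF value = CFR price + insurance = 333729.93 + 312.42 = 334042.35
Import duty = 19588 × 4.15 = 81290.20
Buyer bears: insurance 312.42 + brokerage 440.36 + delivery 200.62 + duty 81290.20 = 82243.60
Landed cost = invoice 333729.93 + 82243.60 = 415973.53

Total landed cost: USD 415973.53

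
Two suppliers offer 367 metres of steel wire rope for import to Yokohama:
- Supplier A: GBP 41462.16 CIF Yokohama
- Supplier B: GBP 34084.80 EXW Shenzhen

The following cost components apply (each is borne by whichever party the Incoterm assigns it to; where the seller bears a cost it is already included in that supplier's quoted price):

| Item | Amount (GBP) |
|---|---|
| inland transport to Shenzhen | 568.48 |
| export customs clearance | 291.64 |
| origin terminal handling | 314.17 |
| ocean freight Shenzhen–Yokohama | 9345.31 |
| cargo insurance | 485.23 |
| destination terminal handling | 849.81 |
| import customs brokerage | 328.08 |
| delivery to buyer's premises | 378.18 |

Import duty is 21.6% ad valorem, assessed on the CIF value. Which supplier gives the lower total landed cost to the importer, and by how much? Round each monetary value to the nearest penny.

Supplier A is cheaper by GBP 4411.00

Supplier A (CIF):
The CIF price already equals the CIF value: 41462.16
Import duty = 41462.16 × 21.6% = 8955.83
Buyer bears (A): 849.81 + 328.08 + 378.18 = 1556.07
Landed cost (A) = invoice 41462.16 + 1556.07 + duty 8955.83 = 51974.06
Supplier B (EXW):
CIF value = EXW price + inland to port + export clearance + origin terminal + freight + insurance = 34084.80 + 568.48 + 291.64 + 314.17 + 9345.31 + 485.23 = 45089.63
Import duty = 45089.63 × 21.6% = 9739.36
Buyer bears (B): 568.48 + 291.64 + 314.17 + 9345.31 + 485.23 + 849.81 + 328.08 + 378.18 = 12560.90
Landed cost (B) = invoice 34084.80 + 12560.90 + duty 9739.36 = 56385.06
Difference = |51974.06 − 56385.06| = 4411.00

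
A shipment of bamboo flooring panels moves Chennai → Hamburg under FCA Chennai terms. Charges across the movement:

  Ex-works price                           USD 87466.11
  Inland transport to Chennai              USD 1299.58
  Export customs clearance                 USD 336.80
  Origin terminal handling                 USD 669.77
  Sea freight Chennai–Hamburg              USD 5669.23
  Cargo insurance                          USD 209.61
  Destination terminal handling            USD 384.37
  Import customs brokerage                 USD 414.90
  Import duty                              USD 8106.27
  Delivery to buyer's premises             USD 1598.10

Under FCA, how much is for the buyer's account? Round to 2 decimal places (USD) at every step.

FCA: the seller delivers export-cleared goods to the carrier; the buyer bears costs from that point.
Seller's account: goods 87466.11 + inland to port 1299.58 + export clearance 336.80 = 89102.49
Buyer's account: origin terminal 669.77 + freight 5669.23 + insurance 209.61 + destination terminal 384.37 + brokerage 414.90 + duty 8106.27 + delivery 1598.10 = 17052.25

Buyer's account: USD 17052.25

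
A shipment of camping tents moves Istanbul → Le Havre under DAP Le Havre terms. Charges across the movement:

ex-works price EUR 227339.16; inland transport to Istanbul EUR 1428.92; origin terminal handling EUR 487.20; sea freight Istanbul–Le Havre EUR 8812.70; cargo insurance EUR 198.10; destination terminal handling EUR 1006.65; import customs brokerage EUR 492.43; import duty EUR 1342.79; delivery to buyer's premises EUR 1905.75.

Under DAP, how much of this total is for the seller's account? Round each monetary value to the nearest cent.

Seller's account: EUR 241178.48

DAP: the seller bears all costs to the named destination except import duty and clearance.
Seller's account: goods 227339.16 + inland to port 1428.92 + origin terminal 487.20 + freight 8812.70 + insurance 198.10 + destination terminal 1006.65 + delivery 1905.75 = 241178.48
Buyer's account: brokerage 492.43 + duty 1342.79 = 1835.22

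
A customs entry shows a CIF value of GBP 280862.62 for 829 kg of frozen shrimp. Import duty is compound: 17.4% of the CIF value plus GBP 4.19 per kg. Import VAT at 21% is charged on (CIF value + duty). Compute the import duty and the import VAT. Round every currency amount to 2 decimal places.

Ad valorem component: 280862.62 × 17.4% = 48870.10
Specific component: 829 × 4.19 = 3473.51
Import duty = 48870.10 + 3473.51 = 52343.61
VAT base = CIF + duty = 280862.62 + 52343.61 = 333206.23
Import VAT = 333206.23 × 21% = 69973.31

Import duty: GBP 52343.61; import VAT: GBP 69973.31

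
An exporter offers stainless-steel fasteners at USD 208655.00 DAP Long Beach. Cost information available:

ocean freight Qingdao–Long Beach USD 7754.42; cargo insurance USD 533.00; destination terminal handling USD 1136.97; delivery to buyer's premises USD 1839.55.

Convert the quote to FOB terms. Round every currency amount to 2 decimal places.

From DAP to FOB, the seller no longer bears: freight, insurance, destination terminal, delivery.
FOB price = 208655.00 − 7754.42 − 533.00 − 1136.97 − 1839.55 = 197391.06

FOB price: USD 197391.06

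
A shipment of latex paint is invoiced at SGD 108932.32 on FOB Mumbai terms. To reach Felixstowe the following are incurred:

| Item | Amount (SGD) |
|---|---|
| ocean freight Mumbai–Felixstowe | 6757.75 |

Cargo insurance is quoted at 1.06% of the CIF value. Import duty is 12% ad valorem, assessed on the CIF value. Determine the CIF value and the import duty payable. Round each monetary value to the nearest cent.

Let C be the CIF value. C = FOB price + freight + 1.06% × C
C − 1.06% × C = 108932.32 + 6757.75
0.9894 × C = 115690.07
C = 115690.07 / 0.9894 = 116929.52
Insurance premium = 1.06% × 116929.52 = 1239.45
Import duty = 116929.52 × 12% = 14031.54

CIF value: SGD 116929.52; import duty: SGD 14031.54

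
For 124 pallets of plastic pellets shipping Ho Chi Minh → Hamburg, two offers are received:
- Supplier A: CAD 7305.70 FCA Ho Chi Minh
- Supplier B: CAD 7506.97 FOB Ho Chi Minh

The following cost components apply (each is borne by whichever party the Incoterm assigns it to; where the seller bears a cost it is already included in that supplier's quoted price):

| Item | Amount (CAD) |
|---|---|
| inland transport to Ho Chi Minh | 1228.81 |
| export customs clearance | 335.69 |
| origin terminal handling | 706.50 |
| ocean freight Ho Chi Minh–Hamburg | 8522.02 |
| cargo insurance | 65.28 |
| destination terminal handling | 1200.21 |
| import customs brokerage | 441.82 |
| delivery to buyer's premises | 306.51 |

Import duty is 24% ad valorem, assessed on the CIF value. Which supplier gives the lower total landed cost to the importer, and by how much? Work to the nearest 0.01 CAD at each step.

Supplier B is cheaper by CAD 626.49

Supplier A (FCA):
CIF value = FCA price + origin terminal + freight + insurance = 7305.70 + 706.50 + 8522.02 + 65.28 = 16599.50
Import duty = 16599.50 × 24% = 3983.88
Buyer bears (A): 706.50 + 8522.02 + 65.28 + 1200.21 + 441.82 + 306.51 = 11242.34
Landed cost (A) = invoice 7305.70 + 11242.34 + duty 3983.88 = 22531.92
Supplier B (FOB):
CIF value = FOB price + freight + insurance = 7506.97 + 8522.02 + 65.28 = 16094.27
Import duty = 16094.27 × 24% = 3862.62
Buyer bears (B): 8522.02 + 65.28 + 1200.21 + 441.82 + 306.51 = 10535.84
Landed cost (B) = invoice 7506.97 + 10535.84 + duty 3862.62 = 21905.43
Difference = |22531.92 − 21905.43| = 626.49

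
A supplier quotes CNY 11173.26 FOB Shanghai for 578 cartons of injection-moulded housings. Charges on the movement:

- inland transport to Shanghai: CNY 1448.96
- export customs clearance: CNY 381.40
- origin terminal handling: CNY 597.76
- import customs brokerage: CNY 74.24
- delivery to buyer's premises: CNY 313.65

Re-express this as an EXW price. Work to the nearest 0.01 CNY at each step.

EXW price: CNY 8745.14

Not relevant to the conversion: delivery, brokerage — on the buyer under both terms; not part of either seller's price.
From FOB to EXW, the seller no longer bears: inland to port, export clearance, origin terminal.
EXW price = 11173.26 − 1448.96 − 381.40 − 597.76 = 8745.14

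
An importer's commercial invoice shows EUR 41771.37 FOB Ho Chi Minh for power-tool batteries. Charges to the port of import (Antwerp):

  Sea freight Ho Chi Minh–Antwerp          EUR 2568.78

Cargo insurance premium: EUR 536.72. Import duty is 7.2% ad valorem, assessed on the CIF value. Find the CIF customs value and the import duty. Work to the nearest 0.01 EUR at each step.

CIF = FOB price + freight + insurance
CIF = 41771.37 + 2568.78 + 536.72 = 44876.87
Import duty = 44876.87 × 7.2% = 3231.13

CIF value: EUR 44876.87; import duty: EUR 3231.13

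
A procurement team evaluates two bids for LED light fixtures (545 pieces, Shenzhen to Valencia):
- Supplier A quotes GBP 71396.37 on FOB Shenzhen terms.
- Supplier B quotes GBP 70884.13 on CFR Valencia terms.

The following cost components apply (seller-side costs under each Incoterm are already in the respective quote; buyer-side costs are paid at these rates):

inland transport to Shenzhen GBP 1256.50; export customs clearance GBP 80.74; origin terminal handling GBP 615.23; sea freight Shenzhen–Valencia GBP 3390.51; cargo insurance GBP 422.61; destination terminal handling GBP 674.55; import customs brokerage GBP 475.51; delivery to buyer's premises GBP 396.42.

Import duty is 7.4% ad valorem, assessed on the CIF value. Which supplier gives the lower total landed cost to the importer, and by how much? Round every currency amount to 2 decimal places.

Supplier B is cheaper by GBP 4191.55

Supplier A (FOB):
CIF value = FOB price + freight + insurance = 71396.37 + 3390.51 + 422.61 = 75209.49
Import duty = 75209.49 × 7.4% = 5565.50
Buyer bears (A): 3390.51 + 422.61 + 674.55 + 475.51 + 396.42 = 5359.60
Landed cost (A) = invoice 71396.37 + 5359.60 + duty 5565.50 = 82321.47
Supplier B (CFR):
CIF value = CFR price + insurance = 70884.13 + 422.61 = 71306.74
Import duty = 71306.74 × 7.4% = 5276.70
Buyer bears (B): 422.61 + 674.55 + 475.51 + 396.42 = 1969.09
Landed cost (B) = invoice 70884.13 + 1969.09 + duty 5276.70 = 78129.92
Difference = |82321.47 − 78129.92| = 4191.55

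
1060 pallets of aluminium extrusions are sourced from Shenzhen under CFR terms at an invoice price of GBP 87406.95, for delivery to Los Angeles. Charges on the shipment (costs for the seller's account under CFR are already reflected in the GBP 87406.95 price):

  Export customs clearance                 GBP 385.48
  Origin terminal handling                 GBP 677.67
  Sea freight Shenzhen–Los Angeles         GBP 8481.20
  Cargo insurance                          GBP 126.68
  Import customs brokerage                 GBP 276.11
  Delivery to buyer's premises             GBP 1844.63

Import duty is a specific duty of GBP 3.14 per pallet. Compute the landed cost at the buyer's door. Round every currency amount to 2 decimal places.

CFR: the seller pays costs through ocean freight to the destination port, but not insurance.
Already in the invoice (seller's account under CFR): export clearance, origin terminal, freight — exclude.
CIF value = CFR price + insurance = 87406.95 + 126.68 = 87533.63
Import duty = 1060 × 3.14 = 3328.40
Buyer bears: insurance 126.68 + brokerage 276.11 + delivery 1844.63 + duty 3328.40 = 5575.82
Landed cost = invoice 87406.95 + 5575.82 = 92982.77

Total landed cost: GBP 92982.77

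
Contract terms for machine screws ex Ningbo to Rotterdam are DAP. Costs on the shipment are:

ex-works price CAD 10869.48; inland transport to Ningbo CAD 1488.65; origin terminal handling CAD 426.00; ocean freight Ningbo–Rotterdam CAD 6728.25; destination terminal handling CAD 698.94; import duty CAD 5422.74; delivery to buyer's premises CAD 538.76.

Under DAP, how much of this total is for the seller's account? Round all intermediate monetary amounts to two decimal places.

Seller's account: CAD 20750.08

DAP: the seller bears all costs to the named destination except import duty and clearance.
Seller's account: goods 10869.48 + inland to port 1488.65 + origin terminal 426.00 + freight 6728.25 + destination terminal 698.94 + delivery 538.76 = 20750.08
Buyer's account: duty 5422.74 = 5422.74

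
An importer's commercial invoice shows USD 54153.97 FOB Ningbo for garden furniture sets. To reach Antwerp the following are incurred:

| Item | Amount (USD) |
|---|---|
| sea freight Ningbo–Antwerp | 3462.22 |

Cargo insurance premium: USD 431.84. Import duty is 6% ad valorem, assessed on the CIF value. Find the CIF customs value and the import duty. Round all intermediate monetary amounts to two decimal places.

CIF = FOB price + freight + insurance
CIF = 54153.97 + 3462.22 + 431.84 = 58048.03
Import duty = 58048.03 × 6% = 3482.88

CIF value: USD 58048.03; import duty: USD 3482.88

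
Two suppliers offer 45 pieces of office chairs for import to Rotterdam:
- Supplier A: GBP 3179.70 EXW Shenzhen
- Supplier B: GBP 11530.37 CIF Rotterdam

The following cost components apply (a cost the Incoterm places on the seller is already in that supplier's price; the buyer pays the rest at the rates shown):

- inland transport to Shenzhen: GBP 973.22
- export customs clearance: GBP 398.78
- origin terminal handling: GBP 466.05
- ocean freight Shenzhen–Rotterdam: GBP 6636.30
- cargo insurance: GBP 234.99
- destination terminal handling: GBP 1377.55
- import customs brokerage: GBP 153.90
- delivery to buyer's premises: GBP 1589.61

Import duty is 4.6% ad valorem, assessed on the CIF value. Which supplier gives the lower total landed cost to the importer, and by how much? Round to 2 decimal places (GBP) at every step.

Supplier B is cheaper by GBP 375.17

Supplier A (EXW):
CIF value = EXW price + inland to port + export clearance + origin terminal + freight + insurance = 3179.70 + 973.22 + 398.78 + 466.05 + 6636.30 + 234.99 = 11889.04
Import duty = 11889.04 × 4.6% = 546.90
Buyer bears (A): 973.22 + 398.78 + 466.05 + 6636.30 + 234.99 + 1377.55 + 153.90 + 1589.61 = 11830.40
Landed cost (A) = invoice 3179.70 + 11830.40 + duty 546.90 = 15557.00
Supplier B (CIF):
The CIF price already equals the CIF value: 11530.37
Import duty = 11530.37 × 4.6% = 530.40
Buyer bears (B): 1377.55 + 153.90 + 1589.61 = 3121.06
Landed cost (B) = invoice 11530.37 + 3121.06 + duty 530.40 = 15181.83
Difference = |15557.00 − 15181.83| = 375.17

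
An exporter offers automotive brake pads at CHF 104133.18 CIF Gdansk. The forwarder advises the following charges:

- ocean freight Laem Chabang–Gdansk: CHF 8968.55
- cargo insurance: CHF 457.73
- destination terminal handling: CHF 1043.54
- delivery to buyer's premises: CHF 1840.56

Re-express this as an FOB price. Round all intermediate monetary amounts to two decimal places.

Not relevant to the conversion: delivery, destination terminal — on the buyer under both terms; not part of either seller's price.
From CIF to FOB, the seller no longer bears: freight, insurance.
FOB price = 104133.18 − 8968.55 − 457.73 = 94706.90

FOB price: CHF 94706.90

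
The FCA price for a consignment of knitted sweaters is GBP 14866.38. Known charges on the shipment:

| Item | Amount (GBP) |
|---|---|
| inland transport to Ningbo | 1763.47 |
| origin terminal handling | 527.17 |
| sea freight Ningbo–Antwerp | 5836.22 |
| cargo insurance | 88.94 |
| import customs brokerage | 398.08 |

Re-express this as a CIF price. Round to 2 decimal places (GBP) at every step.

CIF price: GBP 21318.71

Not relevant to the conversion: inland to port — on the seller under both FCA and CIF; already in the FCA price and stays in the CIF price. brokerage — on the buyer under both terms; not part of either seller's price.
From FCA to CIF, the seller additionally bears: origin terminal, freight, insurance.
CIF price = 14866.38 + 527.17 + 5836.22 + 88.94 = 21318.71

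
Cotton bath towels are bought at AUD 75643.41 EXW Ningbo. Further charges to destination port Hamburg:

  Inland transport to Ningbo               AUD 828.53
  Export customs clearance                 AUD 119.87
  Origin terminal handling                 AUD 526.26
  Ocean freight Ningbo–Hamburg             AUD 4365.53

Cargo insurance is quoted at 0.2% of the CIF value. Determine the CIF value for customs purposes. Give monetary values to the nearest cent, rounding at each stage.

CIF value: AUD 81646.89

Let C be the CIF value. C = EXW price + pre-shipment costs + freight + 0.2% × C
C − 0.2% × C = 75643.41 + 828.53 + 119.87 + 526.26 + 4365.53
0.998 × C = 81483.60
C = 81483.60 / 0.998 = 81646.89
Insurance premium = 0.2% × 81646.89 = 163.29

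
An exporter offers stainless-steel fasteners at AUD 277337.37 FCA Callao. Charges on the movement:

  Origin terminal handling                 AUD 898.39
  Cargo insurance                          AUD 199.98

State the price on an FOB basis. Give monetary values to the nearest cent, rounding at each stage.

Not relevant to the conversion: insurance — on the buyer under both terms; not part of either seller's price.
From FCA to FOB, the seller additionally bears: origin terminal.
FOB price = 277337.37 + 898.39 = 278235.76

FOB price: AUD 278235.76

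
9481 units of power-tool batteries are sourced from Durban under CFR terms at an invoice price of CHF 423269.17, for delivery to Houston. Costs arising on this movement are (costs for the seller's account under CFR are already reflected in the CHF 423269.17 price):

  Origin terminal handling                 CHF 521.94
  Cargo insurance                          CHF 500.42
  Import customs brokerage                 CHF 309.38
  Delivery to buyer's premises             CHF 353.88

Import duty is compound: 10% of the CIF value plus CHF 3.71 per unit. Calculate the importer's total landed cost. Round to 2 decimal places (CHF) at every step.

CFR: the seller pays costs through ocean freight to the destination port, but not insurance.
Already in the invoice (seller's account under CFR): origin terminal — exclude.
CIF value = CFR price + insurance = 423269.17 + 500.42 = 423769.59
Ad valorem component: 423769.59 × 10% = 42376.96
Specific component: 9481 × 3.71 = 35174.51
Import duty = 42376.96 + 35174.51 = 77551.47
Buyer bears: insurance 500.42 + brokerage 309.38 + delivery 353.88 + duty 77551.47 = 78715.15
Landed cost = invoice 423269.17 + 78715.15 = 501984.32

Total landed cost: CHF 501984.32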